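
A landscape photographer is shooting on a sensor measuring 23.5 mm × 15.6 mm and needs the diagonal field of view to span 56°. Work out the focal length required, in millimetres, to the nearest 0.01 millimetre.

Sensor diagonal = √(23.5² + 15.6²) = √795.6100 ≈ 28.2066 mm.
From α = 2·arctan(d/2f) we get f = d / (2·tan(α/2)).
With d = 28.2066 mm and α/2 = 28°, tan(α/2) ≈ 0.53171, so f ≈ 28.2066 / 1.06342 ≈ 26.5244 mm.

26.52 mm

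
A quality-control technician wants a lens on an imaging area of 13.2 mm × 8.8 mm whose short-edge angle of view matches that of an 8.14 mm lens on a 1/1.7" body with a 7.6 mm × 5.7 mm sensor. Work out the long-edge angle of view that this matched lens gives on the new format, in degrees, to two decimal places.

55.42°

Equal short-edge AOV ⇒ f₂ = f₁ · 8.8/5.7 = 8.14 × 1.54386 ≈ 12.5670 mm.
Long-edge AOV on the new format = 2·arctan(13.2 / (2 × 12.5670)) = 2·arctan(0.52518) ≈ 55.4155°.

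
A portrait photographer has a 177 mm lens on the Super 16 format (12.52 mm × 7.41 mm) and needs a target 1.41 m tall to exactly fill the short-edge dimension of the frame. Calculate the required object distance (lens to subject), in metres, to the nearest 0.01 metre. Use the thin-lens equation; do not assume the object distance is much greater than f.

33.86 m

W: 1.41 m = 1410 mm.
Magnification m = h/W = dᵢ/dₒ; combined with 1/f = 1/dₒ + 1/dᵢ this gives dₒ = f·(1 + W/h).
dₒ = 177 mm × (1 + 1410/7.41) = 177 × 191.2834 ≈ 33857.162 mm = 33.8572 m.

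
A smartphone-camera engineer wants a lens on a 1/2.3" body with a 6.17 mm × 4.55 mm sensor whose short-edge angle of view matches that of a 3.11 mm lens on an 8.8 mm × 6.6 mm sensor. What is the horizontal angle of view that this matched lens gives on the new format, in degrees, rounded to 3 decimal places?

110.403°

Equal short-edge AOV ⇒ f₂ = f₁ · 4.55/6.6 = 3.11 × 0.68939 ≈ 2.1440 mm.
Horizontal AOV on the new format = 2·arctan(6.17 / (2 × 2.1440)) = 2·arctan(1.43889) ≈ 110.4029°.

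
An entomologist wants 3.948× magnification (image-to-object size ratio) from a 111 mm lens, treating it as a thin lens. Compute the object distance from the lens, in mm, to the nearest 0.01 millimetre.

With m = dᵢ/dₒ and 1/f = 1/dₒ + 1/dᵢ, substituting dᵢ = m·dₒ gives 1/f = (1 + 1/m)/dₒ, hence dₒ = f·(1 + 1/m).
dₒ = 111 × (1 + 1/3.948) = 111 × 1.25329 ≈ 139.116 mm.

139.12 mm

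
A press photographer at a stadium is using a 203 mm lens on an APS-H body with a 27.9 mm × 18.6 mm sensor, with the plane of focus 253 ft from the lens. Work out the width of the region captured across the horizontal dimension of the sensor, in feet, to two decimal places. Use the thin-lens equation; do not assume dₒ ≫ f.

34.68 ft

dₒ: 253 ft × 304.8 mm/ft = 77114.40 mm.
Similar triangles through the lens centre give W/dₒ = w/dᵢ; with 1/f = 1/dₒ + 1/dᵢ this gives W = w·(dₒ − f)/f.
W = 27.9 mm × (77114.4 − 203) / 203 = 27.9 × 378.8739 ≈ 10570.581 mm = 10570.581/304.8 ft = 34.6804 ft.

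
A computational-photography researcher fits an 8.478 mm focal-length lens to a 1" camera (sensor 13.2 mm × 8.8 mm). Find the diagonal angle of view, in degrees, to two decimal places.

Sensor diagonal = √(13.2² + 8.8²) = √251.6800 ≈ 15.8644 mm.
Angle of view α = 2·arctan(d/2f) with d = 15.8644 mm and f = 8.478 mm.
d/2f = 0.93562; arctan(0.93562) ≈ 43.0951°, so α ≈ 86.1902°.

86.19°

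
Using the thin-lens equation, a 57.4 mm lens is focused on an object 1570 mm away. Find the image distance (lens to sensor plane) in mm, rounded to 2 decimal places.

1/dᵢ = 1/f − 1/dₒ = 1/57.4 − 1/1570 = 0.0167847 mm⁻¹.
dᵢ = 1/0.0167847 ≈ 59.5782 mm.

59.58 mm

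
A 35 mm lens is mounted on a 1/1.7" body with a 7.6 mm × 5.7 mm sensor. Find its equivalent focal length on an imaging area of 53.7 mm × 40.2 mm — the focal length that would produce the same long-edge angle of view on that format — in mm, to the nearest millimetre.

Equal angle of view means equal width/f ratio, so f₂ = f₁ · (width₂/width₁) = 35 × 53.7/7.6.
f₂ = 35 × 7.06579 ≈ 247.303 mm.

247 mm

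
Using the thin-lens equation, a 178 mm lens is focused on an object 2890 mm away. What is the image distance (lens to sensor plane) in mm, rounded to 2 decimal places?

189.68 mm

1/dᵢ = 1/f − 1/dₒ = 1/178 − 1/2890 = 0.0052720 mm⁻¹.
dᵢ = 1/0.0052720 ≈ 189.6829 mm.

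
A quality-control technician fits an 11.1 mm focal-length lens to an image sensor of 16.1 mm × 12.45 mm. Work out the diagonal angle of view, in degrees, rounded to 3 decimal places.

85.027°

Sensor diagonal = √(16.1² + 12.45²) = √414.2125 ≈ 20.3522 mm.
Angle of view α = 2·arctan(d/2f) with d = 20.3522 mm and f = 11.1 mm.
d/2f = 0.91677; arctan(0.91677) ≈ 42.5135°, so α ≈ 85.0271°.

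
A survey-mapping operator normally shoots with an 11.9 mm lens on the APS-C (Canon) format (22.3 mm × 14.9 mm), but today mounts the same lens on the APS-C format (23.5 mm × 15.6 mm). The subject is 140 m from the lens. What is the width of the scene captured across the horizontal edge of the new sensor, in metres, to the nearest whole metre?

276 m

The focal length stays 11.9 mm; the relevant sensor dimension is now w = 23.5 mm. Object distance dₒ = 140 m = 140000 mm.
Thin-lens field width W = w·(dₒ − f)/f = 23.5 × (140000 − 11.9)/11.9 ≈ 276447.088 mm = 276.447 m.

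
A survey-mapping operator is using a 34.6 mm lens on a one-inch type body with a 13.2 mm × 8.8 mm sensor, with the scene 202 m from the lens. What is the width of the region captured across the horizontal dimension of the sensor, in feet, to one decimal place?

dₒ: 202 m = 202000 mm.
Similar triangles through the lens centre give W/dₒ = w/dᵢ; with 1/f = 1/dₒ + 1/dᵢ this gives W = w·(dₒ − f)/f.
W = 13.2 mm × (202000 − 34.6) / 34.6 = 13.2 × 5837.1503 ≈ 77050.384 mm = 77050.384/304.8 ft = 252.79 ft.

252.8 ft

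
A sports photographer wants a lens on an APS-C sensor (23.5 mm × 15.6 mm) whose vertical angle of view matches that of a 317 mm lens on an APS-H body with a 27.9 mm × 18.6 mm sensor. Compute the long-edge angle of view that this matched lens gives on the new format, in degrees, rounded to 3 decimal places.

Equal vertical AOV ⇒ f₂ = f₁ · 15.6/18.6 = 317 × 0.83871 ≈ 265.8710 mm.
Long-edge AOV on the new format = 2·arctan(23.5 / (2 × 265.8710)) = 2·arctan(0.04419) ≈ 5.0610°.

5.061°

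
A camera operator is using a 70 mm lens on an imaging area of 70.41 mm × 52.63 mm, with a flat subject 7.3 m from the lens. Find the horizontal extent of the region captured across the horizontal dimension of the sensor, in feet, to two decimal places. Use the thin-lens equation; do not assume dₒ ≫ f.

23.86 ft

dₒ: 7.3 m = 7300 mm.
Similar triangles through the lens centre give W/dₒ = w/dᵢ; with 1/f = 1/dₒ + 1/dᵢ this gives W = w·(dₒ − f)/f.
W = 70.41 mm × (7300 − 70) / 70 = 70.41 × 103.2857 ≈ 7272.347 mm = 7272.347/304.8 ft = 23.8594 ft.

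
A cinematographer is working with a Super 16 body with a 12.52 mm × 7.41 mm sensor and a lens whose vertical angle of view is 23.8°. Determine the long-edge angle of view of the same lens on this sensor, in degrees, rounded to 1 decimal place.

39.2°

From the vertical AOV: f = 7.41 / (2·tan(11.9°)) = 7.41 / 0.42147 ≈ 17.5815 mm.
Long-edge AOV = 2·arctan(12.52 / (2 × 17.5815)) = 2·arctan(0.35606) ≈ 39.1972°.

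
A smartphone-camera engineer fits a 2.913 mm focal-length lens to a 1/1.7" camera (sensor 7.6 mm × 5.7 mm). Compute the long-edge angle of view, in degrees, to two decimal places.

Angle of view α = 2·arctan(w/2f) with w = 7.6 mm and f = 2.913 mm.
w/2f = 1.30450; arctan(1.30450) ≈ 52.5270°, so α ≈ 105.0540°.

105.05°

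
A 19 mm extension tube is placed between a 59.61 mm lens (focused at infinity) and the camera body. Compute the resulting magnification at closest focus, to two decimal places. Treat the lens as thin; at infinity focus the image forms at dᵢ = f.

The tube moves the image plane from f to f + e, so dᵢ = 59.61 + 19 = 78.61 mm. Focus is achieved when 1/f = 1/dₒ + 1/dᵢ, giving dₒ = 1/(1/f − 1/(f+e)).
Magnification m = dᵢ/dₒ = (f+e)·(1/f − 1/(f+e)) = e/f = 19/59.61 ≈ 0.3187.

0.32×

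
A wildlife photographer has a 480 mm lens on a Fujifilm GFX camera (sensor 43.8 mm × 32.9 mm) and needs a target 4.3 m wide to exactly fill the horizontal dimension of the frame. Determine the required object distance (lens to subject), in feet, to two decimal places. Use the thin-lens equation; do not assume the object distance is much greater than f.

156.18 ft

W: 4.3 m = 4300 mm.
Magnification m = w/W = dᵢ/dₒ; combined with 1/f = 1/dₒ + 1/dᵢ this gives dₒ = f·(1 + W/w).
dₒ = 480 mm × (1 + 4300/43.8) = 480 × 99.1735 ≈ 47603.288 mm = 47603.288/304.8 ft = 156.179 ft.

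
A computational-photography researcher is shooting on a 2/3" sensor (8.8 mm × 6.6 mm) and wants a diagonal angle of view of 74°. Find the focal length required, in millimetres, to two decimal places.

Sensor diagonal = √(8.8² + 6.6²) = √121.0000 ≈ 11.0000 mm.
From α = 2·arctan(d/2f) we get f = d / (2·tan(α/2)).
With d = 11.0000 mm and α/2 = 37°, tan(α/2) ≈ 0.75355, so f ≈ 11.0000 / 1.50711 ≈ 7.2987 mm.

7.30 mm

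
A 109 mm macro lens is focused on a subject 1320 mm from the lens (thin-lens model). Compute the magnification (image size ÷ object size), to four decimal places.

Thin lens: 1/f = 1/dₒ + 1/dᵢ → 1/dᵢ = 1/109 − 1/1320 = 0.0084167 mm⁻¹, so dᵢ ≈ 118.8109 mm.
Magnification m = dᵢ/dₒ = 118.8109/1320 ≈ 0.09001.

0.0900×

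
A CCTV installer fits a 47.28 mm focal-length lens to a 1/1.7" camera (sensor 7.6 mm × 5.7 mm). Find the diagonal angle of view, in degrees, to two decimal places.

11.47°

Sensor diagonal = √(7.6² + 5.7²) = √90.2500 ≈ 9.5000 mm.
Angle of view α = 2·arctan(d/2f) with d = 9.5000 mm and f = 47.28 mm.
d/2f = 0.10047; arctan(0.10047) ≈ 5.7370°, so α ≈ 11.4740°.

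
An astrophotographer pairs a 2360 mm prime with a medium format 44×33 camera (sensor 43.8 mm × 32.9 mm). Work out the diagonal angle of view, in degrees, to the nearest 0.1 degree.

Sensor diagonal = √(43.8² + 32.9²) = √3000.8500 ≈ 54.7800 mm.
Angle of view α = 2·arctan(d/2f) with d = 54.7800 mm and f = 2360 mm.
d/2f = 0.01161; arctan(0.01161) ≈ 0.6649°, so α ≈ 1.3299°.

1.3°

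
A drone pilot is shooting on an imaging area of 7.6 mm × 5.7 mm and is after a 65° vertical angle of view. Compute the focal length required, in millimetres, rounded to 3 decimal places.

From α = 2·arctan(h/2f) we get f = h / (2·tan(α/2)).
With h = 5.7 mm and α/2 = 32.5°, tan(α/2) ≈ 0.63707, so f ≈ 5.7 / 1.27414 ≈ 4.4736 mm.

4.474 mm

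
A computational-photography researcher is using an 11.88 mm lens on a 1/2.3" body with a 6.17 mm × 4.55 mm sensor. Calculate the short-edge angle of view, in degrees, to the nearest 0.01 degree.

21.68°

Angle of view α = 2·arctan(h/2f) with h = 4.55 mm and f = 11.88 mm.
h/2f = 0.19150; arctan(0.19150) ≈ 10.8408°, so α ≈ 21.6816°.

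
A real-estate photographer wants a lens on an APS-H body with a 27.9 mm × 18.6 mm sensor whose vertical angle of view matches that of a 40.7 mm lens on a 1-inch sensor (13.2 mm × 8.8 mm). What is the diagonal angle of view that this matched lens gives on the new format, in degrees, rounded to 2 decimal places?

22.06°

Equal vertical AOV ⇒ f₂ = f₁ · 18.6/8.8 = 40.7 × 2.11364 ≈ 86.0250 mm.
Sensor diagonal = √(27.9² + 18.6²) = √1124.3700 ≈ 33.5316 mm.
Diagonal AOV on the new format = 2·arctan(33.5316 / (2 × 86.0250)) = 2·arctan(0.19489) ≈ 22.0568°.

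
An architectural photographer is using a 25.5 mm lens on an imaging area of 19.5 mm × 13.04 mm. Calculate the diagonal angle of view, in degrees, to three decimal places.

Sensor diagonal = √(19.5² + 13.04²) = √550.2916 ≈ 23.4583 mm.
Angle of view α = 2·arctan(d/2f) with d = 23.4583 mm and f = 25.5 mm.
d/2f = 0.45997; arctan(0.45997) ≈ 24.7008°, so α ≈ 49.4017°.

49.402°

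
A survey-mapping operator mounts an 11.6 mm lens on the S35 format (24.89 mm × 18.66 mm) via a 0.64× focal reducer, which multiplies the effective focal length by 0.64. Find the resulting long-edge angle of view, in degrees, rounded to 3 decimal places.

Effective focal length f = 11.6 × 0.64 = 7.424 mm.
α = 2·arctan(24.89 / (2 × 7.424)) = 2·arctan(1.67632) ≈ 118.3641°.

118.364°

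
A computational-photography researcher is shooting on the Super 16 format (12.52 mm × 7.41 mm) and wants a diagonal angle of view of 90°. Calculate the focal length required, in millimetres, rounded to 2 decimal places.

Sensor diagonal = √(12.52² + 7.41²) = √211.6585 ≈ 14.5485 mm.
From α = 2·arctan(d/2f) we get f = d / (2·tan(α/2)).
With d = 14.5485 mm and α/2 = 45°, tan(α/2) ≈ 1.00000, so f ≈ 14.5485 / 2.00000 ≈ 7.2742 mm.

7.27 mm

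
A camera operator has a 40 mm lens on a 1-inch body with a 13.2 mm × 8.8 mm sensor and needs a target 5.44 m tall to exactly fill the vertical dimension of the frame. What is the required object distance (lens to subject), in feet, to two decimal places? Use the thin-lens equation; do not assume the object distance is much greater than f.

81.26 ft

W: 5.44 m = 5440 mm.
Magnification m = h/W = dᵢ/dₒ; combined with 1/f = 1/dₒ + 1/dᵢ this gives dₒ = f·(1 + W/h).
dₒ = 40 mm × (1 + 5440/8.8) = 40 × 619.1818 ≈ 24767.273 mm = 24767.273/304.8 ft = 81.2575 ft.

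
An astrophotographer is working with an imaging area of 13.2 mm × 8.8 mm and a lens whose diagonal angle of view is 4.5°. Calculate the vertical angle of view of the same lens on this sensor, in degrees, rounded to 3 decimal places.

Sensor diagonal = √(13.2² + 8.8²) = √251.6800 ≈ 15.8644 mm.
From the diagonal AOV: f = 15.8644 / (2·tan(2.25°)) = 15.8644 / 0.07858 ≈ 201.8883 mm.
Vertical AOV = 2·arctan(8.8 / (2 × 201.8883)) = 2·arctan(0.02179) ≈ 2.4970°.

2.497°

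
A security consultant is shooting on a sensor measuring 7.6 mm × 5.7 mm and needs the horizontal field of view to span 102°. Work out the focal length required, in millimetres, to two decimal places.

3.08 mm

From α = 2·arctan(w/2f) we get f = w / (2·tan(α/2)).
With w = 7.6 mm and α/2 = 51°, tan(α/2) ≈ 1.23490, so f ≈ 7.6 / 2.46979 ≈ 3.0772 mm.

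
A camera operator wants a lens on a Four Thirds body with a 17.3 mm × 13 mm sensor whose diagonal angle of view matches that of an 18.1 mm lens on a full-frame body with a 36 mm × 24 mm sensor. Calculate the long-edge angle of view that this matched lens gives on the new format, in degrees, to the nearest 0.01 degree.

Sensor diagonal = √(36² + 24²) = √1872.0000 ≈ 43.2666 mm.
Sensor diagonal = √(17.3² + 13²) = √468.2900 ≈ 21.6400 mm.
Equal diagonal AOV ⇒ f₂ = f₁ · 21.6400/43.2666 = 18.1 × 0.50015 ≈ 9.0528 mm.
Long-edge AOV on the new format = 2·arctan(17.3 / (2 × 9.0528)) = 2·arctan(0.95551) ≈ 87.3931°.

87.39°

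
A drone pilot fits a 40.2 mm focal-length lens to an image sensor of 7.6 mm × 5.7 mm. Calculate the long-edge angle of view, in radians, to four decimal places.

0.1885 rad

Angle of view α = 2·arctan(w/2f) with w = 7.6 mm and f = 40.2 mm.
w/2f = 0.09453; arctan(0.09453) ≈ 0.0942 rad, so α ≈ 0.1885 rad.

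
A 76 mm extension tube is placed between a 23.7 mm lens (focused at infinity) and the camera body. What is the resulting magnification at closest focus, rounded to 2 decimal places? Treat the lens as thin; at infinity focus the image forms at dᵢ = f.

The tube moves the image plane from f to f + e, so dᵢ = 23.7 + 76 = 99.7 mm. Focus is achieved when 1/f = 1/dₒ + 1/dᵢ, giving dₒ = 1/(1/f − 1/(f+e)).
Magnification m = dᵢ/dₒ = (f+e)·(1/f − 1/(f+e)) = e/f = 76/23.7 ≈ 3.2068.

3.21×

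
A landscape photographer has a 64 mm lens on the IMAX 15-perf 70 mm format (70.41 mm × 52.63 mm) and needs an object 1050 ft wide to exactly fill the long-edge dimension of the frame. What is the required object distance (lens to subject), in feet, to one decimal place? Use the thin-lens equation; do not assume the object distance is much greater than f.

954.6 ft

W: 1050 ft × 304.8 mm/ft = 320039.99 mm.
Magnification m = w/W = dᵢ/dₒ; combined with 1/f = 1/dₒ + 1/dᵢ this gives dₒ = f·(1 + W/w).
dₒ = 64 mm × (1 + 320040/70.41) = 64 × 4546.3769 ≈ 290968.124 mm = 290968.124/304.8 ft = 954.62 ft.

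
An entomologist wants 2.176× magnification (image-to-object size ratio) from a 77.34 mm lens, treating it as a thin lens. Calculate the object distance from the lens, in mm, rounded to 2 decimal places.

With m = dᵢ/dₒ and 1/f = 1/dₒ + 1/dᵢ, substituting dᵢ = m·dₒ gives 1/f = (1 + 1/m)/dₒ, hence dₒ = f·(1 + 1/m).
dₒ = 77.34 × (1 + 1/2.176) = 77.34 × 1.45956 ≈ 112.882 mm.

112.88 mm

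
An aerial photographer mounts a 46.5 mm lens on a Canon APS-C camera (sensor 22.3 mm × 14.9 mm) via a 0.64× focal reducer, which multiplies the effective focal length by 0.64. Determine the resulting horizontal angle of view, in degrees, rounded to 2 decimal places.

Effective focal length f = 46.5 × 0.64 = 29.76 mm.
α = 2·arctan(22.3 / (2 × 29.76)) = 2·arctan(0.37466) ≈ 41.0783°.

41.08°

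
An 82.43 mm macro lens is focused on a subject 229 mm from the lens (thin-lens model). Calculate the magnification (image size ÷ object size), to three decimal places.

Thin lens: 1/f = 1/dₒ + 1/dᵢ → 1/dᵢ = 1/82.43 − 1/229 = 0.0077647 mm⁻¹, so dᵢ ≈ 128.7881 mm.
Magnification m = dᵢ/dₒ = 128.7881/229 ≈ 0.56239.

0.562×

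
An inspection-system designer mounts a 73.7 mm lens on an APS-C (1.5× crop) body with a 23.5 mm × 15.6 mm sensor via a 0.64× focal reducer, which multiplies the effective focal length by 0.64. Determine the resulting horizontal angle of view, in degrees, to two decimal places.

27.98°

Effective focal length f = 73.7 × 0.64 = 47.168 mm.
α = 2·arctan(23.5 / (2 × 47.168)) = 2·arctan(0.24911) ≈ 27.9764°.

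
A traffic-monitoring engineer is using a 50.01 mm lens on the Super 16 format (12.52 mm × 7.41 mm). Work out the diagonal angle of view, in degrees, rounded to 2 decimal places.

Sensor diagonal = √(12.52² + 7.41²) = √211.6585 ≈ 14.5485 mm.
Angle of view α = 2·arctan(d/2f) with d = 14.5485 mm and f = 50.01 mm.
d/2f = 0.14546; arctan(0.14546) ≈ 8.2760°, so α ≈ 16.5519°.

16.55°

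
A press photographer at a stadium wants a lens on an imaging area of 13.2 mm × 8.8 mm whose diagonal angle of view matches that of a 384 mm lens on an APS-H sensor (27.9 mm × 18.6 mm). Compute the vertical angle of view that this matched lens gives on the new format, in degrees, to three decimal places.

Sensor diagonal = √(27.9² + 18.6²) = √1124.3700 ≈ 33.5316 mm.
Sensor diagonal = √(13.2² + 8.8²) = √251.6800 ≈ 15.8644 mm.
Equal diagonal AOV ⇒ f₂ = f₁ · 15.8644/33.5316 = 384 × 0.47312 ≈ 181.6774 mm.
Vertical AOV on the new format = 2·arctan(8.8 / (2 × 181.6774)) = 2·arctan(0.02422) ≈ 2.7747°.

2.775°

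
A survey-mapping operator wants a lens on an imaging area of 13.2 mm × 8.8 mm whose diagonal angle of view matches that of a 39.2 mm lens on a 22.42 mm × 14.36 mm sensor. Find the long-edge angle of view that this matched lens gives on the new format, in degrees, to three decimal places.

Sensor diagonal = √(22.42² + 14.36²) = √708.8660 ≈ 26.6245 mm.
Sensor diagonal = √(13.2² + 8.8²) = √251.6800 ≈ 15.8644 mm.
Equal diagonal AOV ⇒ f₂ = f₁ · 15.8644/26.6245 = 39.2 × 0.59586 ≈ 23.3576 mm.
Long-edge AOV on the new format = 2·arctan(13.2 / (2 × 23.3576)) = 2·arctan(0.28256) ≈ 31.5567°.

31.557°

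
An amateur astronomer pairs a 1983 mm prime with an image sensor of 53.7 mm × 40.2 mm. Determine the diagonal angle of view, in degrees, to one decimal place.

Sensor diagonal = √(53.7² + 40.2²) = √4499.7300 ≈ 67.0800 mm.
Angle of view α = 2·arctan(d/2f) with d = 67.0800 mm and f = 1983 mm.
d/2f = 0.01691; arctan(0.01691) ≈ 0.9690°, so α ≈ 1.9380°.

1.9°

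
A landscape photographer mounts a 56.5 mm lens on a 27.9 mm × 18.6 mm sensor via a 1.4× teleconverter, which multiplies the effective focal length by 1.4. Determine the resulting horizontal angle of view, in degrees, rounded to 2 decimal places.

Effective focal length f = 56.5 × 1.4 = 79.1 mm.
α = 2·arctan(27.9 / (2 × 79.1)) = 2·arctan(0.17636) ≈ 20.0036°.

20.00°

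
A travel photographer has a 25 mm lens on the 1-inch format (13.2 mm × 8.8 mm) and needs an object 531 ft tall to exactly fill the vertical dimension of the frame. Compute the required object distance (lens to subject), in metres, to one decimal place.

W: 531 ft × 304.8 mm/ft = 161848.79 mm.
Magnification m = h/W = dᵢ/dₒ; combined with 1/f = 1/dₒ + 1/dᵢ this gives dₒ = f·(1 + W/h).
dₒ = 25 mm × (1 + 161849/8.8) = 25 × 18392.9085 ≈ 459822.713 mm = 459.823 m.

459.8 m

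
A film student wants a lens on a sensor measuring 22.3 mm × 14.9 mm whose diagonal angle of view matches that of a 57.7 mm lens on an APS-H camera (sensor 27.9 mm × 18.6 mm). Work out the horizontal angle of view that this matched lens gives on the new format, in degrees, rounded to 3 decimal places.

Sensor diagonal = √(27.9² + 18.6²) = √1124.3700 ≈ 33.5316 mm.
Sensor diagonal = √(22.3² + 14.9²) = √719.3000 ≈ 26.8198 mm.
Equal diagonal AOV ⇒ f₂ = f₁ · 26.8198/33.5316 = 57.7 × 0.79984 ≈ 46.1505 mm.
Horizontal AOV on the new format = 2·arctan(22.3 / (2 × 46.1505)) = 2·arctan(0.24160) ≈ 27.1649°.

27.165°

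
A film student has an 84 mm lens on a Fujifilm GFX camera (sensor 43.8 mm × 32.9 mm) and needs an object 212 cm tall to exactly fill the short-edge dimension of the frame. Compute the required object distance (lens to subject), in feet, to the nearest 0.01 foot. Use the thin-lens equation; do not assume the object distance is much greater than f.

18.03 ft

W: 212 cm = 2120 mm.
Magnification m = h/W = dᵢ/dₒ; combined with 1/f = 1/dₒ + 1/dᵢ this gives dₒ = f·(1 + W/h).
dₒ = 84 mm × (1 + 2120/32.9) = 84 × 65.4377 ≈ 5496.766 mm = 5496.766/304.8 ft = 18.034 ft.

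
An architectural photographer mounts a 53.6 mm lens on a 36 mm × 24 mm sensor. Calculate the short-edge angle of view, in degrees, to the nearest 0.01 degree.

Angle of view α = 2·arctan(h/2f) with h = 24 mm and f = 53.6 mm.
h/2f = 0.22388; arctan(0.22388) ≈ 12.6193°, so α ≈ 25.2386°.

25.24°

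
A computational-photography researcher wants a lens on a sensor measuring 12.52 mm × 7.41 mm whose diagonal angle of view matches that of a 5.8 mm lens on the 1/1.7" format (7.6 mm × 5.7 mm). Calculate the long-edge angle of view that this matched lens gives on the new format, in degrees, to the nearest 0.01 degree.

Sensor diagonal = √(7.6² + 5.7²) = √90.2500 ≈ 9.5000 mm.
Sensor diagonal = √(12.52² + 7.41²) = √211.6585 ≈ 14.5485 mm.
Equal diagonal AOV ⇒ f₂ = f₁ · 14.5485/9.5000 = 5.8 × 1.53142 ≈ 8.8822 mm.
Long-edge AOV on the new format = 2·arctan(12.52 / (2 × 8.8822)) = 2·arctan(0.70478) ≈ 70.3506°.

70.35°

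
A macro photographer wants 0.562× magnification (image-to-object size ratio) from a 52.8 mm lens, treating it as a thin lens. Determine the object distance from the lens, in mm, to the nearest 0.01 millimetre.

146.75 mm

With m = dᵢ/dₒ and 1/f = 1/dₒ + 1/dᵢ, substituting dᵢ = m·dₒ gives 1/f = (1 + 1/m)/dₒ, hence dₒ = f·(1 + 1/m).
dₒ = 52.8 × (1 + 1/0.562) = 52.8 × 2.77936 ≈ 146.750 mm.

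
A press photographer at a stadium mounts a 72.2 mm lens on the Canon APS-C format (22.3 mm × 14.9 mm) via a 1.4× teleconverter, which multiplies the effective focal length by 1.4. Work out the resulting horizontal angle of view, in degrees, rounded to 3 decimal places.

Effective focal length f = 72.2 × 1.4 = 101.08 mm.
α = 2·arctan(22.3 / (2 × 101.08)) = 2·arctan(0.11031) ≈ 12.5895°.

12.590°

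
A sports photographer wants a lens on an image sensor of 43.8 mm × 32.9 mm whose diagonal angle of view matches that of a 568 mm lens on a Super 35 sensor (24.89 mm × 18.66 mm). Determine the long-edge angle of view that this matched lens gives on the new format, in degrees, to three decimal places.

2.509°

Sensor diagonal = √(24.89² + 18.66²) = √967.7077 ≈ 31.1080 mm.
Sensor diagonal = √(43.8² + 32.9²) = √3000.8500 ≈ 54.7800 mm.
Equal diagonal AOV ⇒ f₂ = f₁ · 54.7800/31.1080 = 568 × 1.76096 ≈ 1000.2266 mm.
Long-edge AOV on the new format = 2·arctan(43.8 / (2 × 1000.2266)) = 2·arctan(0.02190) ≈ 2.5086°.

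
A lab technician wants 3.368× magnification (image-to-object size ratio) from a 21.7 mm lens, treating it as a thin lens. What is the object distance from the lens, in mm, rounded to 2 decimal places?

28.14 mm

With m = dᵢ/dₒ and 1/f = 1/dₒ + 1/dᵢ, substituting dᵢ = m·dₒ gives 1/f = (1 + 1/m)/dₒ, hence dₒ = f·(1 + 1/m).
dₒ = 21.7 × (1 + 1/3.368) = 21.7 × 1.29691 ≈ 28.143 mm.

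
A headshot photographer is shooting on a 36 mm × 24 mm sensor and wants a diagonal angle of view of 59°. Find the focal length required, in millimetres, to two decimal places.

Sensor diagonal = √(36² + 24²) = √1872.0000 ≈ 43.2666 mm.
From α = 2·arctan(d/2f) we get f = d / (2·tan(α/2)).
With d = 43.2666 mm and α/2 = 29.5°, tan(α/2) ≈ 0.56577, so f ≈ 43.2666 / 1.13155 ≈ 38.2367 mm.

38.24 mm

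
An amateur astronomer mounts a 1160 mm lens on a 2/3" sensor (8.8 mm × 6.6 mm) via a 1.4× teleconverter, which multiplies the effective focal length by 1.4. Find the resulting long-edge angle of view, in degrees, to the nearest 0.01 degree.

0.31°

Effective focal length f = 1160 × 1.4 = 1624 mm.
α = 2·arctan(8.8 / (2 × 1624)) = 2·arctan(0.00271) ≈ 0.3105°.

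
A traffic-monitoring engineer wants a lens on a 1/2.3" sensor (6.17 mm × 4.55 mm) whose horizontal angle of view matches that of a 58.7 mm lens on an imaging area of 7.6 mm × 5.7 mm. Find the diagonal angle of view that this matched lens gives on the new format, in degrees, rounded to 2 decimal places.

Equal horizontal AOV ⇒ f₂ = f₁ · 6.17/7.6 = 58.7 × 0.81184 ≈ 47.6551 mm.
Sensor diagonal = √(6.17² + 4.55²) = √58.7714 ≈ 7.6663 mm.
Diagonal AOV on the new format = 2·arctan(7.6663 / (2 × 47.6551)) = 2·arctan(0.08043) ≈ 9.1973°.

9.20°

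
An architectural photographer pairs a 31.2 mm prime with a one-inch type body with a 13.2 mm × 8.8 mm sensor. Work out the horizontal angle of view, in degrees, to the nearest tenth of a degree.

23.9°

Angle of view α = 2·arctan(w/2f) with w = 13.2 mm and f = 31.2 mm.
w/2f = 0.21154; arctan(0.21154) ≈ 11.9442°, so α ≈ 23.8884°.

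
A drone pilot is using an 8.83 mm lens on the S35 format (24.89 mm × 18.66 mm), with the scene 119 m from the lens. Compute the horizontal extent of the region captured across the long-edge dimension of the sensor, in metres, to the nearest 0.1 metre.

dₒ: 119 m = 119000 mm.
Similar triangles through the lens centre give W/dₒ = w/dᵢ; with 1/f = 1/dₒ + 1/dᵢ this gives W = w·(dₒ − f)/f.
W = 24.89 mm × (119000 − 8.83) / 8.83 = 24.89 × 13475.7837 ≈ 335412.256 mm = 335.412 m.

335.4 m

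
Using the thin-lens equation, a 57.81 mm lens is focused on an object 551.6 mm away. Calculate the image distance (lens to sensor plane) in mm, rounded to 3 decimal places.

64.578 mm

1/dᵢ = 1/f − 1/dₒ = 1/57.81 − 1/551.6 = 0.0154851 mm⁻¹.
dᵢ = 1/0.0154851 ≈ 64.5781 mm.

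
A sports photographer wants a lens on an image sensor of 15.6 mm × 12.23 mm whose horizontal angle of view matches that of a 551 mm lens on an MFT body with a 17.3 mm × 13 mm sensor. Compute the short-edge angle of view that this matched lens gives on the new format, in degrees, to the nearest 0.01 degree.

1.41°

Equal horizontal AOV ⇒ f₂ = f₁ · 15.6/17.3 = 551 × 0.90173 ≈ 496.8555 mm.
Short-edge AOV on the new format = 2·arctan(12.23 / (2 × 496.8555)) = 2·arctan(0.01231) ≈ 1.4103°.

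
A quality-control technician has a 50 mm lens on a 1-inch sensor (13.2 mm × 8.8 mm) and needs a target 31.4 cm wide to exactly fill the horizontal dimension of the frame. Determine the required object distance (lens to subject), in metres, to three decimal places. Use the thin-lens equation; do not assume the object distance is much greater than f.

W: 31.4 cm = 314 mm.
Magnification m = w/W = dᵢ/dₒ; combined with 1/f = 1/dₒ + 1/dᵢ this gives dₒ = f·(1 + W/w).
dₒ = 50 mm × (1 + 314/13.2) = 50 × 24.7879 ≈ 1239.394 mm = 1.23939 m.

1.239 m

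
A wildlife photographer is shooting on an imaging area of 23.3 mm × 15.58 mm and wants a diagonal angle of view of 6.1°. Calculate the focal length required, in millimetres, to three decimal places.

Sensor diagonal = √(23.3² + 15.58²) = √785.6264 ≈ 28.0290 mm.
From α = 2·arctan(d/2f) we get f = d / (2·tan(α/2)).
With d = 28.0290 mm and α/2 = 3.05°, tan(α/2) ≈ 0.05328, so f ≈ 28.0290 / 0.10657 ≈ 263.0209 mm.

263.021 mm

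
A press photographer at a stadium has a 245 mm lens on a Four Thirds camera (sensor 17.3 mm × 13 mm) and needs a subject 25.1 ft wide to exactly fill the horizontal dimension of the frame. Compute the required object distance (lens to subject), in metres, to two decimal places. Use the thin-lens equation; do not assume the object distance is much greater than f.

108.59 m

W: 25.1 ft × 304.8 mm/ft = 7650.48 mm.
Magnification m = w/W = dᵢ/dₒ; combined with 1/f = 1/dₒ + 1/dᵢ this gives dₒ = f·(1 + W/w).
dₒ = 245 mm × (1 + 7650.48/17.3) = 245 × 443.2243 ≈ 108589.945 mm = 108.59 m.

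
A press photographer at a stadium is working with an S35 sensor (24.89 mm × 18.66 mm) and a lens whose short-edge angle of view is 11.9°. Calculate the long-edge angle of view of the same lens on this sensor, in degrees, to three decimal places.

From the short-edge AOV: f = 18.66 / (2·tan(5.95°)) = 18.66 / 0.20844 ≈ 89.5204 mm.
Long-edge AOV = 2·arctan(24.89 / (2 × 89.5204)) = 2·arctan(0.13902) ≈ 15.8289°.

15.829°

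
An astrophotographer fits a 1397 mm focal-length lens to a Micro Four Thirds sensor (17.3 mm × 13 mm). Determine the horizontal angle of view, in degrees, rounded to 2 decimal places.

Angle of view α = 2·arctan(w/2f) with w = 17.3 mm and f = 1397 mm.
w/2f = 0.00619; arctan(0.00619) ≈ 0.3548°, so α ≈ 0.7095°.

0.71°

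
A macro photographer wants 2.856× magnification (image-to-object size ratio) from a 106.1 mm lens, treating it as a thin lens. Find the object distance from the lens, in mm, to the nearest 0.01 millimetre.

143.25 mm

With m = dᵢ/dₒ and 1/f = 1/dₒ + 1/dᵢ, substituting dᵢ = m·dₒ gives 1/f = (1 + 1/m)/dₒ, hence dₒ = f·(1 + 1/m).
dₒ = 106.1 × (1 + 1/2.856) = 106.1 × 1.35014 ≈ 143.250 mm.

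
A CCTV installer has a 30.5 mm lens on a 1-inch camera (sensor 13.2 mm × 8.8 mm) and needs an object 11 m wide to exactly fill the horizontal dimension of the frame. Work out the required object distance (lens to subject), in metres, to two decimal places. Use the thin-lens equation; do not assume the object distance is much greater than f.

25.45 m

W: 11 m = 11000 mm.
Magnification m = w/W = dᵢ/dₒ; combined with 1/f = 1/dₒ + 1/dᵢ this gives dₒ = f·(1 + W/w).
dₒ = 30.5 mm × (1 + 11000/13.2) = 30.5 × 834.3333 ≈ 25447.167 mm = 25.4472 m.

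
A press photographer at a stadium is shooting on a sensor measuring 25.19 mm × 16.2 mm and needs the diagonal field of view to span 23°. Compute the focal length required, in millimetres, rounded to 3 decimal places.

Sensor diagonal = √(25.19² + 16.2²) = √896.9761 ≈ 29.9496 mm.
From α = 2·arctan(d/2f) we get f = d / (2·tan(α/2)).
With d = 29.9496 mm and α/2 = 11.5°, tan(α/2) ≈ 0.20345, so f ≈ 29.9496 / 0.40690 ≈ 73.6034 mm.

73.603 mm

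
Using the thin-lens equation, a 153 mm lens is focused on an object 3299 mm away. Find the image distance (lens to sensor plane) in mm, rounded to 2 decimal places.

160.44 mm

1/dᵢ = 1/f − 1/dₒ = 1/153 − 1/3299 = 0.0062328 mm⁻¹.
dᵢ = 1/0.0062328 ≈ 160.4409 mm.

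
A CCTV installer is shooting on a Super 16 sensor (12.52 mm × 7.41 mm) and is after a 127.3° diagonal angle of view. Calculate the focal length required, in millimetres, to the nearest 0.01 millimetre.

Sensor diagonal = √(12.52² + 7.41²) = √211.6585 ≈ 14.5485 mm.
From α = 2·arctan(d/2f) we get f = d / (2·tan(α/2)).
With d = 14.5485 mm and α/2 = 63.65°, tan(α/2) ≈ 2.01891, so f ≈ 14.5485 / 4.03782 ≈ 3.6031 mm.

3.60 mm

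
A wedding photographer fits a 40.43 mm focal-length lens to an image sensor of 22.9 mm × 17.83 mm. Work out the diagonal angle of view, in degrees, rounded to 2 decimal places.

39.49°

Sensor diagonal = √(22.9² + 17.83²) = √842.3189 ≈ 29.0227 mm.
Angle of view α = 2·arctan(d/2f) with d = 29.0227 mm and f = 40.43 mm.
d/2f = 0.35893; arctan(0.35893) ≈ 19.7444°, so α ≈ 39.4887°.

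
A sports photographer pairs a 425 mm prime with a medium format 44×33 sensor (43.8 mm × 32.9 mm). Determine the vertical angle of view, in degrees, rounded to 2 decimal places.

Angle of view α = 2·arctan(h/2f) with h = 32.9 mm and f = 425 mm.
h/2f = 0.03871; arctan(0.03871) ≈ 2.2166°, so α ≈ 4.4332°.

4.43°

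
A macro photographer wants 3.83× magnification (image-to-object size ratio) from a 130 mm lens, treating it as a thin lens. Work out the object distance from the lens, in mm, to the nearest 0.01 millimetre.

With m = dᵢ/dₒ and 1/f = 1/dₒ + 1/dᵢ, substituting dᵢ = m·dₒ gives 1/f = (1 + 1/m)/dₒ, hence dₒ = f·(1 + 1/m).
dₒ = 130 × (1 + 1/3.83) = 130 × 1.26110 ≈ 163.943 mm.

163.94 mm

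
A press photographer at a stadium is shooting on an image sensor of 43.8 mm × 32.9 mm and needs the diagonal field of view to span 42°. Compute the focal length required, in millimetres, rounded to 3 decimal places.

71.353 mm

Sensor diagonal = √(43.8² + 32.9²) = √3000.8500 ≈ 54.7800 mm.
From α = 2·arctan(d/2f) we get f = d / (2·tan(α/2)).
With d = 54.7800 mm and α/2 = 21°, tan(α/2) ≈ 0.38386, so f ≈ 54.7800 / 0.76773 ≈ 71.3534 mm.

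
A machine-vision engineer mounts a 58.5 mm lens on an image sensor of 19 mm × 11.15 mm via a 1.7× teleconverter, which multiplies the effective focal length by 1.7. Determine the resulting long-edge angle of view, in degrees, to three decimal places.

Effective focal length f = 58.5 × 1.7 = 99.45 mm.
α = 2·arctan(19 / (2 × 99.45)) = 2·arctan(0.09553) ≈ 10.9133°.

10.913°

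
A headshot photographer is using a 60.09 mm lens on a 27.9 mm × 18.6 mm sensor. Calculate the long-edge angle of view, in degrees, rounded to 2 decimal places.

Angle of view α = 2·arctan(w/2f) with w = 27.9 mm and f = 60.09 mm.
w/2f = 0.23215; arctan(0.23215) ≈ 13.0698°, so α ≈ 26.1396°.

26.14°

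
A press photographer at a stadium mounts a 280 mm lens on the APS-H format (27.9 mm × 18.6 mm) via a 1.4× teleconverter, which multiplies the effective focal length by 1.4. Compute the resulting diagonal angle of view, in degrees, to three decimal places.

Effective focal length f = 280 × 1.4 = 392 mm.
Sensor diagonal = √(27.9² + 18.6²) = √1124.3700 ≈ 33.5316 mm.
α = 2·arctan(33.532 / (2 × 392)) = 2·arctan(0.04277) ≈ 4.8981°.

4.898°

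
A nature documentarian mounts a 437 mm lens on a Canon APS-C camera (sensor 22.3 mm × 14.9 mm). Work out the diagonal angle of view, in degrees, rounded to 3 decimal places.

Sensor diagonal = √(22.3² + 14.9²) = √719.3000 ≈ 26.8198 mm.
Angle of view α = 2·arctan(d/2f) with d = 26.8198 mm and f = 437 mm.
d/2f = 0.03069; arctan(0.03069) ≈ 1.7576°, so α ≈ 3.5153°.

3.515°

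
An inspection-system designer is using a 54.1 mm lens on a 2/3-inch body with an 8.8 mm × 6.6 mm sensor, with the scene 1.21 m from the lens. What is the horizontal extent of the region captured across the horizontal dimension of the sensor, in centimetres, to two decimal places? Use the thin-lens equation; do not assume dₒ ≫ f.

dₒ: 1.21 m = 1210 mm.
Similar triangles through the lens centre give W/dₒ = w/dᵢ; with 1/f = 1/dₒ + 1/dᵢ this gives W = w·(dₒ − f)/f.
W = 8.8 mm × (1210 − 54.1) / 54.1 = 8.8 × 21.3660 ≈ 188.021 mm = 18.8021 cm.

18.80 cm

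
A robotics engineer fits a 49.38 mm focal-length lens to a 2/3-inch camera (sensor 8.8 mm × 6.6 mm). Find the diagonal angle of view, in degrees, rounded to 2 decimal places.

Sensor diagonal = √(8.8² + 6.6²) = √121.0000 ≈ 11.0000 mm.
Angle of view α = 2·arctan(d/2f) with d = 11.0000 mm and f = 49.38 mm.
d/2f = 0.11138; arctan(0.11138) ≈ 6.3555°, so α ≈ 12.7109°.

12.71°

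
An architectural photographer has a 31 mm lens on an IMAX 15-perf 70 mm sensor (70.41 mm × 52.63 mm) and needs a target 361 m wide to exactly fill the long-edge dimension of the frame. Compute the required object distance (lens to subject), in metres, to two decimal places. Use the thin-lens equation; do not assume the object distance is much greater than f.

158.97 m

W: 361 m = 361000 mm.
Magnification m = w/W = dᵢ/dₒ; combined with 1/f = 1/dₒ + 1/dᵢ this gives dₒ = f·(1 + W/w).
dₒ = 31 mm × (1 + 361000/70.41) = 31 × 5128.1126 ≈ 158971.491 mm = 158.971 m.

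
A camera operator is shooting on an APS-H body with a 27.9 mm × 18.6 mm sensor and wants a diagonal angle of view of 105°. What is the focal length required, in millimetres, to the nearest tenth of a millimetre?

12.9 mm

Sensor diagonal = √(27.9² + 18.6²) = √1124.3700 ≈ 33.5316 mm.
From α = 2·arctan(d/2f) we get f = d / (2·tan(α/2)).
With d = 33.5316 mm and α/2 = 52.5°, tan(α/2) ≈ 1.30323, so f ≈ 33.5316 / 2.60645 ≈ 12.8649 mm.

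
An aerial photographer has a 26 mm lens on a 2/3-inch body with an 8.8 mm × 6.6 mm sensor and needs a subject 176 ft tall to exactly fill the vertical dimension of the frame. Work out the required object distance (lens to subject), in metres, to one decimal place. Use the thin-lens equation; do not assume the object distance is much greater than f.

W: 176 ft × 304.8 mm/ft = 53644.80 mm.
Magnification m = h/W = dᵢ/dₒ; combined with 1/f = 1/dₒ + 1/dᵢ this gives dₒ = f·(1 + W/h).
dₒ = 26 mm × (1 + 53644.8/6.6) = 26 × 8128.9997 ≈ 211353.993 mm = 211.354 m.

211.4 m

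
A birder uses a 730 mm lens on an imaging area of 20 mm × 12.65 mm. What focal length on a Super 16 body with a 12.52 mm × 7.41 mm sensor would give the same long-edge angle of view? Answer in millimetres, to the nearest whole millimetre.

Equal angle of view means equal width/f ratio, so f₂ = f₁ · (width₂/width₁) = 730 × 12.52/20.
f₂ = 730 × 0.62600 ≈ 456.980 mm.

457 mm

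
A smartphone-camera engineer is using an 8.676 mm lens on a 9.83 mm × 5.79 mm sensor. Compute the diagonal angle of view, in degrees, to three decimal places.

Sensor diagonal = √(9.83² + 5.79²) = √130.1530 ≈ 11.4085 mm.
Angle of view α = 2·arctan(d/2f) with d = 11.4085 mm and f = 8.676 mm.
d/2f = 0.65747; arctan(0.65747) ≈ 33.3238°, so α ≈ 66.6476°.

66.648°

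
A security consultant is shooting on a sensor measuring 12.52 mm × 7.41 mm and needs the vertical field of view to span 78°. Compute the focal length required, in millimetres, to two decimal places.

From α = 2·arctan(h/2f) we get f = h / (2·tan(α/2)).
With h = 7.41 mm and α/2 = 39°, tan(α/2) ≈ 0.80978, so f ≈ 7.41 / 1.61957 ≈ 4.5753 mm.

4.58 mm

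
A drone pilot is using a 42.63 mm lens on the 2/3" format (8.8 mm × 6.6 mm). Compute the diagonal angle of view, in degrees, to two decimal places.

14.70°

Sensor diagonal = √(8.8² + 6.6²) = √121.0000 ≈ 11.0000 mm.
Angle of view α = 2·arctan(d/2f) with d = 11.0000 mm and f = 42.63 mm.
d/2f = 0.12902; arctan(0.12902) ≈ 7.3515°, so α ≈ 14.7031°.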